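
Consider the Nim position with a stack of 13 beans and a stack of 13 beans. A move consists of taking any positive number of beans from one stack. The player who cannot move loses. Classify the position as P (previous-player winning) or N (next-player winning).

Write each in binary and XOR column by column:
  1101  (13)
  1101  (13)
  ----
  0000  (0)
The nim-sum is 0, so this is a P-position: the player to move is in a losing position under optimal play.

P-position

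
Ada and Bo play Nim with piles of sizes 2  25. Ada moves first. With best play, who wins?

Compute the nim-sum pairwise:
2 ⊕ 25 = 27
The nim-sum is 27 ≠ 0, so this is an N-position: the player to move can win; Ada has a winning move.

Ada wins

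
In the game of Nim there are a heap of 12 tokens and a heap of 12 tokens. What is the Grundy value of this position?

Nim-sum: 12 ⊕ 12 = 0.

0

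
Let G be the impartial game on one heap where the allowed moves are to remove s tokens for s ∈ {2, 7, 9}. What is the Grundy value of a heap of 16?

0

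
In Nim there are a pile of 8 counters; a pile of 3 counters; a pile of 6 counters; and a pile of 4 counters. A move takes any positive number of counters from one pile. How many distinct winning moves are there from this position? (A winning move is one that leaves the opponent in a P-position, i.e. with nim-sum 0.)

1

Nim-sum: 8 ⊕ 3 ⊕ 6 ⊕ 4 = 9.
The overall nim-sum is X = 9. A pile of size p has a winning move iff p XOR X < p (reduce it to p XOR X).
  8: 8 XOR 9 = 1 < 8 — winning move (to 1).
  3: 3 XOR 9 = 10 ≥ 3 — no move.
  6: 6 XOR 9 = 15 ≥ 6 — no move.
  4: 4 XOR 9 = 13 ≥ 4 — no move.
That gives 1 winning move.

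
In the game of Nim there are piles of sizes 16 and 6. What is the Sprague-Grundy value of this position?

Bitwise XOR of the heap sizes:
  10000  (16)
  00110  (6)
  -----
  10110  (22)

22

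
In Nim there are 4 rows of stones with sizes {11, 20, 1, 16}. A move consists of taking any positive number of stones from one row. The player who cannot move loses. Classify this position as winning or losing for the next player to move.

Compute the nim-sum pairwise:
11 ⊕ 20 = 31
31 ⊕ 1 = 30
30 ⊕ 16 = 14
The nim-sum is 14 ≠ 0, so this is an N-position: the player to move can win.

Winning position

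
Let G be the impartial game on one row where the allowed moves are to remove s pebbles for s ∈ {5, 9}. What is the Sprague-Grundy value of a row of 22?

Grundy values for subtraction set {5, 9}:
k:     0  1  2  3  4  5  6  7  8  9 10 11 12 13 14 15 16 17 18 19 20 21 22
g(k):  0  0  0  0  0  1  1  1  1  1  2  2  2  2  0  0  0  0  0  1  1  1  1
So g(22) = 1.

1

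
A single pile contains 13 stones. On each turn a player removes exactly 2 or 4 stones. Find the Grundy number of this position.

Grundy values for subtraction set {2, 4}:
k:     0  1  2  3  4  5  6  7  8  9 10 11 12 13
g(k):  0  0  1  1  2  2  0  0  1  1  2  2  0  0
So g(13) = 0.

0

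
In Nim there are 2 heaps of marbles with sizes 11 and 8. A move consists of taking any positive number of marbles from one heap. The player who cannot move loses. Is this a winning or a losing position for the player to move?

Winning position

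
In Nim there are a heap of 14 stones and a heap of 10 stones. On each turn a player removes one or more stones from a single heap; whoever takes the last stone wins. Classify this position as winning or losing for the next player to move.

Winning position

Compute the nim-sum pairwise:
14 ⊕ 10 = 4
The nim-sum is 4 ≠ 0, so this is an N-position: the player to move can win.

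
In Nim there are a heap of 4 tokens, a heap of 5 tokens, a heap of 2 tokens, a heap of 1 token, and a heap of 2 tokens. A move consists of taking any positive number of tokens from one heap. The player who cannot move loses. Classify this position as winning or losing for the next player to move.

Bitwise XOR of the heap sizes:
  100  (4)
  101  (5)
  010  (2)
  001  (1)
  010  (2)
  ---
  000  (0)
The nim-sum is 0, so this is a P-position: the player to move is in a losing position under optimal play.

Losing position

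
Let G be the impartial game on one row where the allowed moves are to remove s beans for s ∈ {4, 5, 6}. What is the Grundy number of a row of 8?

2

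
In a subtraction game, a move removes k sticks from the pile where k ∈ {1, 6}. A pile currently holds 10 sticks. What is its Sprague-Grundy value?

1

Compute g(0), g(1), … for moves {1, 6}:
g(0) = mex{} = 0
g(1) = mex{0} = 1
g(2) = mex{1} = 0
g(3) = mex{0} = 1
g(4) = mex{1} = 0
g(5) = mex{0} = 1
g(6) = mex{0,1} = 2
g(7) = mex{1,2} = 0
g(8) = mex{0} = 1
g(9) = mex{1} = 0
g(10) = mex{0} = 1
So g(10) = 1.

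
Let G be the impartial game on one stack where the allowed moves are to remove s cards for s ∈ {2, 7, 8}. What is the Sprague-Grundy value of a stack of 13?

2

Build the Grundy sequence with g(k) = mex{g(k−s) : s ∈ {2, 7, 8}, s ≤ k}:
k:     0  1  2  3  4  5  6  7  8  9 10 11 12 13
g(k):  0  0  1  1  0  0  1  1  2  2  0  3  1  2
So g(13) = 2.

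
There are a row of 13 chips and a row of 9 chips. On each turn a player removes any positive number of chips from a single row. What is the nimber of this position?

Compute the nim-sum pairwise:
13 ^ 9 = 4

4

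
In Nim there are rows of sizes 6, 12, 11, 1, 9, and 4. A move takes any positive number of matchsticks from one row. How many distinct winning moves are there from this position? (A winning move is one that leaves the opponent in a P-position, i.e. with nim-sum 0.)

Nim-sum: 6 XOR 12 XOR 11 XOR 1 XOR 9 XOR 4 = 13.
The overall nim-sum is X = 13. A row of size p has a winning move iff p XOR X < p (reduce it to p XOR X).
  6: 6 XOR 13 = 11 ≥ 6 — no move.
  12: 12 XOR 13 = 1 < 12 — winning move (to 1).
  11: 11 XOR 13 = 6 < 11 — winning move (to 6).
  1: 1 XOR 13 = 12 ≥ 1 — no move.
  9: 9 XOR 13 = 4 < 9 — winning move (to 4).
  4: 4 XOR 13 = 9 ≥ 4 — no move.
That gives 3 winning moves.

3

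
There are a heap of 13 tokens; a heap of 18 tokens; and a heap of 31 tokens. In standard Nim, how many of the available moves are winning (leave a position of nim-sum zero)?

0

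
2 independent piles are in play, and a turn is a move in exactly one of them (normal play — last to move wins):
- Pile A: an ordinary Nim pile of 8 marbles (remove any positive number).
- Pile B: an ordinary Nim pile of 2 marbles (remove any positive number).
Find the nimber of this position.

10

Pile A is a plain Nim pile of size 8, so its Grundy value is 8.
Pile B is a plain Nim pile of size 2, so its Grundy value is 2.
By the Sprague-Grundy theorem, the Grundy value of a sum of independent games is the XOR of the component values.
Combined value = 8 XOR 2 = 10.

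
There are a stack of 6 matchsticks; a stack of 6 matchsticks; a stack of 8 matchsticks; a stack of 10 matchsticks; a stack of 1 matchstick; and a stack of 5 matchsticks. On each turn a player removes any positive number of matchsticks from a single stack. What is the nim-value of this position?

6

Nim-sum: 6 XOR 6 XOR 8 XOR 10 XOR 1 XOR 5 = 6.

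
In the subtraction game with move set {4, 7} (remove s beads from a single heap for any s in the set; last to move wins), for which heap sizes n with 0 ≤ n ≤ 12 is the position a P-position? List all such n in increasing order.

Grundy values for subtraction set {4, 7}:
g(0) = mex{} = 0
g(1) = mex{} = 0
g(2) = mex{} = 0
g(3) = mex{} = 0
g(4) = mex{0} = 1
g(5) = mex{0} = 1
g(6) = mex{0} = 1
g(7) = mex{0} = 1
g(8) = mex{0,1} = 2
g(9) = mex{0,1} = 2
g(10) = mex{0,1} = 2
g(11) = mex{1} = 0
g(12) = mex{1,2} = 0
The P-positions (g = 0) in 0..12 are 0, 1, 2, 3, 11, 12.

0, 1, 2, 3, 11, 12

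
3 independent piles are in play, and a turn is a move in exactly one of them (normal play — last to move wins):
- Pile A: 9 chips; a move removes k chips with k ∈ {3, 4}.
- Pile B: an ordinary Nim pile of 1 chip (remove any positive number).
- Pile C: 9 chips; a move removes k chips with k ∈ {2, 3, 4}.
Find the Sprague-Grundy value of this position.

Build the Grundy sequence for pile A with g(k) = mex{g(k−s) : s ∈ {3, 4}, s ≤ k}:
g(0) = mex{} = 0
g(1) = mex{} = 0
g(2) = mex{} = 0
g(3) = mex{0} = 1
g(4) = mex{0} = 1
g(5) = mex{0} = 1
g(6) = mex{0,1} = 2
g(7) = mex{1} = 0
g(8) = mex{1} = 0
g(9) = mex{1,2} = 0
So g(9) = 0.
Pile B is a plain Nim pile of size 1, so its Grundy value is 1.
For pile C, compute g(0), g(1), … with moves {2, 3, 4}:
g(0) = mex{} = 0
g(1) = mex{} = 0
g(2) = mex{0} = 1
g(3) = mex{0} = 1
g(4) = mex{0,1} = 2
g(5) = mex{0,1} = 2
g(6) = mex{1,2} = 0
g(7) = mex{1,2} = 0
g(8) = mex{0,2} = 1
g(9) = mex{0,2} = 1
So g(9) = 1.
By the Sprague-Grundy theorem, the Grundy value of a sum of independent games is the XOR of the component values.
Combined value = 0 ⊕ 1 ⊕ 1 = 0.

0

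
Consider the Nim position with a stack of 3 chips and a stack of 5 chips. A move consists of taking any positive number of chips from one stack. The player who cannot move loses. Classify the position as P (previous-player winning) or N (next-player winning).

Compute the nim-sum pairwise:
3 ⊕ 5 = 6
The nim-sum is 6 ≠ 0, so this is an N-position: the player to move can win.

N-position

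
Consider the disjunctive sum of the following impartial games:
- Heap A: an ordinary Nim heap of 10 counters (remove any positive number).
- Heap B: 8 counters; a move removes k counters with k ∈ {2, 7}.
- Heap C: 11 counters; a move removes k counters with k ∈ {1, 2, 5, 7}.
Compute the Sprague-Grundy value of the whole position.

10

Heap A is a plain Nim heap of size 10, so its Grundy value is 10.
Build the Grundy sequence for heap B with g(k) = mex{g(k−s) : s ∈ {2, 7}, s ≤ k}:
g(0) = mex{} = 0
g(1) = mex{} = 0
g(2) = mex{0} = 1
g(3) = mex{0} = 1
g(4) = mex{1} = 0
g(5) = mex{1} = 0
g(6) = mex{0} = 1
g(7) = mex{0} = 1
g(8) = mex{0,1} = 2
So g(8) = 2.
For heap C, compute g(0), g(1), … with moves {1, 2, 5, 7}:
k:     0  1  2  3  4  5  6  7  8  9 10 11
g(k):  0  1  2  0  1  2  0  1  2  0  1  2
So g(11) = 2.
By the Sprague-Grundy theorem, the Grundy value of a sum of independent games is the XOR of the component values.
Combined value = 10 XOR 2 XOR 2 = 10.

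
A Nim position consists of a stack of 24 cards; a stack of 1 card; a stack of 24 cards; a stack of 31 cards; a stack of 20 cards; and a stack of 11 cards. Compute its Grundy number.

Nim-sum: 24 ⊕ 1 ⊕ 24 ⊕ 31 ⊕ 20 ⊕ 11 = 1.

1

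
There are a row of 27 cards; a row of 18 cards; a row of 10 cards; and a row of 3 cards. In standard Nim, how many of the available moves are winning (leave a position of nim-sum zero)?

0

Nim-sum: 27 ⊕ 18 ⊕ 10 ⊕ 3 = 0.
The nim-sum is already 0, so every move leaves a nonzero nim-sum — there are no winning moves.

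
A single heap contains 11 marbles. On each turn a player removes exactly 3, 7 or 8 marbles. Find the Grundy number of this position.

0

Build the Grundy sequence with g(k) = mex{g(k−s) : s ∈ {3, 7, 8}, s ≤ k}:
g(0) = mex{} = 0
g(1) = mex{} = 0
g(2) = mex{} = 0
g(3) = mex{0} = 1
g(4) = mex{0} = 1
g(5) = mex{0} = 1
g(6) = mex{1} = 0
g(7) = mex{0,1} = 2
g(8) = mex{0,1} = 2
g(9) = mex{0} = 1
g(10) = mex{0,1,2} = 3
g(11) = mex{1,2} = 0
So g(11) = 0.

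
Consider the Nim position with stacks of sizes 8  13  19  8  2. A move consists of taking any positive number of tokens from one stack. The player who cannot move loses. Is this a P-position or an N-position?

N-position

In binary:
  01000  (8)
  01101  (13)
  10011  (19)
  01000  (8)
  00010  (2)
  -----
  11100  (28)
The nim-sum is 28 ≠ 0, so this is an N-position: the player to move can win.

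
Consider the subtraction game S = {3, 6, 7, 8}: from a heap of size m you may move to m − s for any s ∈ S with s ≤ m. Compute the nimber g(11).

0

Grundy values for subtraction set {3, 6, 7, 8}:
k:     0  1  2  3  4  5  6  7  8  9 10 11
g(k):  0  0  0  1  1  1  2  2  2  3  3  0
So g(11) = 0.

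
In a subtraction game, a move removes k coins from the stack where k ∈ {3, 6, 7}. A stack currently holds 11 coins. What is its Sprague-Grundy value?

0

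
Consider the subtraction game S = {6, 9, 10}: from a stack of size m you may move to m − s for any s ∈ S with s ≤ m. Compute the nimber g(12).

2

Compute g(0), g(1), … for moves {6, 9, 10}:
g(0) = mex{} = 0
g(1) = mex{} = 0
g(2) = mex{} = 0
g(3) = mex{} = 0
g(4) = mex{} = 0
g(5) = mex{} = 0
g(6) = mex{0} = 1
g(7) = mex{0} = 1
g(8) = mex{0} = 1
g(9) = mex{0} = 1
g(10) = mex{0} = 1
g(11) = mex{0} = 1
g(12) = mex{0,1} = 2
So g(12) = 2.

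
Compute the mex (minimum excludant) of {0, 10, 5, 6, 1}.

2

The values 0, 1 are all present; 2 is the first non-negative integer missing from the set.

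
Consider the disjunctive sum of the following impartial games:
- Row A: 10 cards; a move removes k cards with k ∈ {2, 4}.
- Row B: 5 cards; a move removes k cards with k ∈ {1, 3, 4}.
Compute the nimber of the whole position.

1

Build the Grundy sequence for row A with g(k) = mex{g(k−s) : s ∈ {2, 4}, s ≤ k}:
g(0) = mex{} = 0
g(1) = mex{} = 0
g(2) = mex{0} = 1
g(3) = mex{0} = 1
g(4) = mex{0,1} = 2
g(5) = mex{0,1} = 2
g(6) = mex{1,2} = 0
g(7) = mex{1,2} = 0
g(8) = mex{0,2} = 1
g(9) = mex{0,2} = 1
g(10) = mex{0,1} = 2
So g(10) = 2.
For row B, compute g(0), g(1), … with moves {1, 3, 4}:
g(0) = mex{} = 0
g(1) = mex{0} = 1
g(2) = mex{1} = 0
g(3) = mex{0} = 1
g(4) = mex{0,1} = 2
g(5) = mex{0,1,2} = 3
So g(5) = 3.
The value of a disjunctive sum is the nim-sum of the parts.
Combined value = 2 ⊕ 3 = 1.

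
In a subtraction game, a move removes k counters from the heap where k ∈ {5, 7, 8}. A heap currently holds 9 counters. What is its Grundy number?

Grundy values for subtraction set {5, 7, 8}:
k:     0  1  2  3  4  5  6  7  8  9
g(k):  0  0  0  0  0  1  1  1  1  1
So g(9) = 1.

1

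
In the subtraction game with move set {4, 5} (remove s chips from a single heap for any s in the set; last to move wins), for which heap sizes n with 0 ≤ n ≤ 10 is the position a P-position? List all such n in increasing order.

0, 1, 2, 3, 9, 10

Compute g(0), g(1), … for moves {4, 5}:
k:     0  1  2  3  4  5  6  7  8  9 10
g(k):  0  0  0  0  1  1  1  1  2  0  0
The P-positions (g = 0) in 0..10 are 0, 1, 2, 3, 9, 10.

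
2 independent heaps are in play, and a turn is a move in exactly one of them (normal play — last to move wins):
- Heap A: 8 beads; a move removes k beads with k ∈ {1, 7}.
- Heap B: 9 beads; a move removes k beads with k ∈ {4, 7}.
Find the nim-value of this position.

Grundy values for heap A (subtraction set {1, 7}):
k:     0  1  2  3  4  5  6  7  8
g(k):  0  1  0  1  0  1  0  1  0
So g(8) = 0.
Build the Grundy sequence for heap B with g(k) = mex{g(k−s) : s ∈ {4, 7}, s ≤ k}:
k:     0  1  2  3  4  5  6  7  8  9
g(k):  0  0  0  0  1  1  1  1  2  2
So g(9) = 2.
The value of a disjunctive sum is the nim-sum of the parts.
Combined value = 0 XOR 2 = 2.

2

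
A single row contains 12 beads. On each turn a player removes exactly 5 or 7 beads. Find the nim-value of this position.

Compute g(0), g(1), … for moves {5, 7}:
k:     0  1  2  3  4  5  6  7  8  9 10 11 12
g(k):  0  0  0  0  0  1  1  1  1  1  2  2  0
So g(12) = 0.

0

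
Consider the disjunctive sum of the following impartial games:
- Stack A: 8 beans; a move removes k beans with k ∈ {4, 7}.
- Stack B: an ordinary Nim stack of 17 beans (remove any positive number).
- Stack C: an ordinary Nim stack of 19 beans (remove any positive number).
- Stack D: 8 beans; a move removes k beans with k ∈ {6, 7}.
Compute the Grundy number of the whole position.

1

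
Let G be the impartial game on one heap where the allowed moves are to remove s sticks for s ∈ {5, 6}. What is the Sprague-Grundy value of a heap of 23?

0

Grundy values for subtraction set {5, 6}:
k:     0  1  2  3  4  5  6  7  8  9 10 11 12 13 14 15 16 17 18 19 20 21 22 23
g(k):  0  0  0  0  0  1  1  1  1  1  2  0  0  0  0  0  1  1  1  1  1  2  0  0
So g(23) = 0.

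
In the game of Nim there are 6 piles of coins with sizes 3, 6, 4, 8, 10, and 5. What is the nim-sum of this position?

Nim-sum: 3 ⊕ 6 ⊕ 4 ⊕ 8 ⊕ 10 ⊕ 5 = 6.

6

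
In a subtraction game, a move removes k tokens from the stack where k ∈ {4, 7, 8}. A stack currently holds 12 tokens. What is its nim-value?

0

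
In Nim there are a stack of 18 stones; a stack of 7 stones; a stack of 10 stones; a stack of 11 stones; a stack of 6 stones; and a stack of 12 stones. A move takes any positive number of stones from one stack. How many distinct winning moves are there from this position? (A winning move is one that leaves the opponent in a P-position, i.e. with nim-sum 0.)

1

Nim-sum: 18 XOR 7 XOR 10 XOR 11 XOR 6 XOR 12 = 30.
The overall nim-sum is X = 30. A stack of size p has a winning move iff p XOR X < p (reduce it to p XOR X).
  18: 18 XOR 30 = 12 < 18 — winning move (to 12).
  7: 7 XOR 30 = 25 ≥ 7 — no move.
  10: 10 XOR 30 = 20 ≥ 10 — no move.
  11: 11 XOR 30 = 21 ≥ 11 — no move.
  6: 6 XOR 30 = 24 ≥ 6 — no move.
  12: 12 XOR 30 = 18 ≥ 12 — no move.
That gives 1 winning move.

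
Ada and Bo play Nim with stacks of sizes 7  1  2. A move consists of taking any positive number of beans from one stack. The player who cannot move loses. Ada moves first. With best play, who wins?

Ada wins

Compute the nim-sum pairwise:
7 ^ 1 = 6
6 ^ 2 = 4
The nim-sum is 4 ≠ 0, so this is an N-position: the player to move can win; Ada has a winning move.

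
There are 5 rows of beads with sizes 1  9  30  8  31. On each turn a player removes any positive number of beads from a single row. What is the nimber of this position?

Compute the nim-sum pairwise:
1 ^ 9 = 8
8 ^ 30 = 22
22 ^ 8 = 30
30 ^ 31 = 1

1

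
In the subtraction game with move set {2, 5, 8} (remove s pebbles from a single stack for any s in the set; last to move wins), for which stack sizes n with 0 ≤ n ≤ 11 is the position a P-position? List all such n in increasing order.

0, 1, 4, 7, 10, 11

Build the Grundy sequence with g(k) = mex{g(k−s) : s ∈ {2, 5, 8}, s ≤ k}:
g(0) = mex{} = 0
g(1) = mex{} = 0
g(2) = mex{0} = 1
g(3) = mex{0} = 1
g(4) = mex{1} = 0
g(5) = mex{0,1} = 2
g(6) = mex{0} = 1
g(7) = mex{1,2} = 0
g(8) = mex{0,1} = 2
g(9) = mex{0} = 1
g(10) = mex{1,2} = 0
g(11) = mex{1} = 0
The P-positions (g = 0) in 0..11 are 0, 1, 4, 7, 10, 11.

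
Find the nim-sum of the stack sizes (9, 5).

Nim-sum: 9 ^ 5 = 12.

12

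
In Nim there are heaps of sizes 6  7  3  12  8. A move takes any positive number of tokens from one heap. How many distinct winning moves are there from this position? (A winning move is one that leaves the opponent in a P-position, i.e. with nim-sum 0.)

3

Compute the nim-sum pairwise:
6 ⊕ 7 = 1
1 ⊕ 3 = 2
2 ⊕ 12 = 14
14 ⊕ 8 = 6
The overall nim-sum is X = 6. A heap of size p has a winning move iff p XOR X < p (reduce it to p XOR X).
  6: 6 XOR 6 = 0 < 6 — winning move (to 0).
  7: 7 XOR 6 = 1 < 7 — winning move (to 1).
  3: 3 XOR 6 = 5 ≥ 3 — no move.
  12: 12 XOR 6 = 10 < 12 — winning move (to 10).
  8: 8 XOR 6 = 14 ≥ 8 — no move.
That gives 3 winning moves.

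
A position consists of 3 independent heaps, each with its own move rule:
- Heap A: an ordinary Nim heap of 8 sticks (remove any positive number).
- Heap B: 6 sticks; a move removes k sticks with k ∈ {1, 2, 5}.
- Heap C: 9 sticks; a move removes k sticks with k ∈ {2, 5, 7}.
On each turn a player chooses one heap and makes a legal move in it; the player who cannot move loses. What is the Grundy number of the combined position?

10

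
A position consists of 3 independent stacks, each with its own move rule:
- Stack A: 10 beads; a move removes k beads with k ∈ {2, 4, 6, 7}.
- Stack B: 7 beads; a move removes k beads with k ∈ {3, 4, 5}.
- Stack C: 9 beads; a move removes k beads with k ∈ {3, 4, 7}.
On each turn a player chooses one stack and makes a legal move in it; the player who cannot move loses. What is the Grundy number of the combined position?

Build the Grundy sequence for stack A with g(k) = mex{g(k−s) : s ∈ {2, 4, 6, 7}, s ≤ k}:
k:     0  1  2  3  4  5  6  7  8  9 10
g(k):  0  0  1  1  2  2  3  3  4  0  0
So g(10) = 0.
For stack B, compute g(0), g(1), … with moves {3, 4, 5}:
k:     0  1  2  3  4  5  6  7
g(k):  0  0  0  1  1  1  2  2
So g(7) = 2.
Build the Grundy sequence for stack C with g(k) = mex{g(k−s) : s ∈ {3, 4, 7}, s ≤ k}:
g(0) = mex{} = 0
g(1) = mex{} = 0
g(2) = mex{} = 0
g(3) = mex{0} = 1
g(4) = mex{0} = 1
g(5) = mex{0} = 1
g(6) = mex{0,1} = 2
g(7) = mex{0,1} = 2
g(8) = mex{0,1} = 2
g(9) = mex{0,1,2} = 3
So g(9) = 3.
By the Sprague-Grundy theorem, the Grundy value of a sum of independent games is the XOR of the component values.
Combined value = 0 XOR 2 XOR 3 = 1.

1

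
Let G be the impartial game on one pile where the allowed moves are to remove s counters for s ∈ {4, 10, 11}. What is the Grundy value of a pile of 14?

Grundy values for subtraction set {4, 10, 11}:
k:     0  1  2  3  4  5  6  7  8  9 10 11 12 13 14
g(k):  0  0  0  0  1  1  1  1  0  0  2  2  1  1  3
So g(14) = 3.

3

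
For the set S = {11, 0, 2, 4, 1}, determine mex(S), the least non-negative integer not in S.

The values 0, 1, 2 are all present; 3 is the first non-negative integer missing from the set.

3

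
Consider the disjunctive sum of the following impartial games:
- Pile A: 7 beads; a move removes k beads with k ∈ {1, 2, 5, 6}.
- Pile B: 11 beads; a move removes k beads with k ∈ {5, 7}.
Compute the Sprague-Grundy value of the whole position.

Build the Grundy sequence for pile A with g(k) = mex{g(k−s) : s ∈ {1, 2, 5, 6}, s ≤ k}:
g(0) = mex{} = 0
g(1) = mex{0} = 1
g(2) = mex{0,1} = 2
g(3) = mex{1,2} = 0
g(4) = mex{0,2} = 1
g(5) = mex{0,1} = 2
g(6) = mex{0,1,2} = 3
g(7) = mex{1,2,3} = 0
So g(7) = 0.
Build the Grundy sequence for pile B with g(k) = mex{g(k−s) : s ∈ {5, 7}, s ≤ k}:
g(0) = mex{} = 0
g(1) = mex{} = 0
g(2) = mex{} = 0
g(3) = mex{} = 0
g(4) = mex{} = 0
g(5) = mex{0} = 1
g(6) = mex{0} = 1
g(7) = mex{0} = 1
g(8) = mex{0} = 1
g(9) = mex{0} = 1
g(10) = mex{0,1} = 2
g(11) = mex{0,1} = 2
So g(11) = 2.
By the Sprague-Grundy theorem, the Grundy value of a sum of independent games is the XOR of the component values.
Combined value = 0 XOR 2 = 2.

2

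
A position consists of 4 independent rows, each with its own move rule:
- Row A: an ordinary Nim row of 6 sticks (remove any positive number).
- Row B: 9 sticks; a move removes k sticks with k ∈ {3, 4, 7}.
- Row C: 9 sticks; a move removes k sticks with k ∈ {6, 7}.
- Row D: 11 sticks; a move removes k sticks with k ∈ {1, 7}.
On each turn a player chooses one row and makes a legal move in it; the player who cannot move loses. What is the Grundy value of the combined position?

5

Row A is a plain Nim row of size 6, so its Grundy value is 6.
For row B, compute g(0), g(1), … with moves {3, 4, 7}:
g(0) = mex{} = 0
g(1) = mex{} = 0
g(2) = mex{} = 0
g(3) = mex{0} = 1
g(4) = mex{0} = 1
g(5) = mex{0} = 1
g(6) = mex{0,1} = 2
g(7) = mex{0,1} = 2
g(8) = mex{0,1} = 2
g(9) = mex{0,1,2} = 3
So g(9) = 3.
For row C, compute g(0), g(1), … with moves {6, 7}:
k:     0  1  2  3  4  5  6  7  8  9
g(k):  0  0  0  0  0  0  1  1  1  1
So g(9) = 1.
For row D, compute g(0), g(1), … with moves {1, 7}:
k:     0  1  2  3  4  5  6  7  8  9 10 11
g(k):  0  1  0  1  0  1  0  1  0  1  0  1
So g(11) = 1.
By the Sprague-Grundy theorem, the Grundy value of a sum of independent games is the XOR of the component values.
Combined value = 6 ⊕ 3 ⊕ 1 ⊕ 1 = 5.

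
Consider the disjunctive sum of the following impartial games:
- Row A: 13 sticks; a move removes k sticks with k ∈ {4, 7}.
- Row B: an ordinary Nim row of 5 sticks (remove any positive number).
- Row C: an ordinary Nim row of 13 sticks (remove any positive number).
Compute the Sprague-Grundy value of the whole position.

8

Build the Grundy sequence for row A with g(k) = mex{g(k−s) : s ∈ {4, 7}, s ≤ k}:
k:     0  1  2  3  4  5  6  7  8  9 10 11 12 13
g(k):  0  0  0  0  1  1  1  1  2  2  2  0  0  0
So g(13) = 0.
Row B is a plain Nim row of size 5, so its Grundy value is 5.
Row C is a plain Nim row of size 13, so its Grundy value is 13.
The value of a disjunctive sum is the nim-sum of the parts.
Combined value = 0 ⊕ 5 ⊕ 13 = 8.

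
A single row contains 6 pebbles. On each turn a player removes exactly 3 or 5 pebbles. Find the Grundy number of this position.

Compute g(0), g(1), … for moves {3, 5}:
k:     0  1  2  3  4  5  6
g(k):  0  0  0  1  1  1  2
So g(6) = 2.

2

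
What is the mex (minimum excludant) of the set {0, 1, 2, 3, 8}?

The values 0, 1, 2, 3 are all present; 4 is the first non-negative integer missing from the set.

4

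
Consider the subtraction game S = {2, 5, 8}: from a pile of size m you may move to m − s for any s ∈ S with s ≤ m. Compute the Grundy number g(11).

0

Grundy values for subtraction set {2, 5, 8}:
k:     0  1  2  3  4  5  6  7  8  9 10 11
g(k):  0  0  1  1  0  2  1  0  2  1  0  0
So g(11) = 0.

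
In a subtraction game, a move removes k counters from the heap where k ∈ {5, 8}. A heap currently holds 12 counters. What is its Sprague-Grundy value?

Compute g(0), g(1), … for moves {5, 8}:
g(0) = mex{} = 0
g(1) = mex{} = 0
g(2) = mex{} = 0
g(3) = mex{} = 0
g(4) = mex{} = 0
g(5) = mex{0} = 1
g(6) = mex{0} = 1
g(7) = mex{0} = 1
g(8) = mex{0} = 1
g(9) = mex{0} = 1
g(10) = mex{0,1} = 2
g(11) = mex{0,1} = 2
g(12) = mex{0,1} = 2
So g(12) = 2.

2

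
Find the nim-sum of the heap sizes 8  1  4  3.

14

Nim-sum: 8 XOR 1 XOR 4 XOR 3 = 14.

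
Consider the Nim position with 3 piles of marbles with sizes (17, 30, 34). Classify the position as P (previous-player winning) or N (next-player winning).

In binary:
  010001  (17)
  011110  (30)
  100010  (34)
  ------
  101101  (45)
The nim-sum is 45 ≠ 0, so this is an N-position: the player to move can win.

N-position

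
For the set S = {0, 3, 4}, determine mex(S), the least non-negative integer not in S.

1

0 is in the set but 1 is not, so the mex is 1.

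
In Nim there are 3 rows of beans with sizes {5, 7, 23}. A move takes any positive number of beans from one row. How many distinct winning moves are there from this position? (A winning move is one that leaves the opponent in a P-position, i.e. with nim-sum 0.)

Compute the nim-sum pairwise:
5 ^ 7 = 2
2 ^ 23 = 21
The overall nim-sum is X = 21. A row of size p has a winning move iff p XOR X < p (reduce it to p XOR X).
  5: 5 XOR 21 = 16 ≥ 5 — no move.
  7: 7 XOR 21 = 18 ≥ 7 — no move.
  23: 23 XOR 21 = 2 < 23 — winning move (to 2).
That gives 1 winning move.

1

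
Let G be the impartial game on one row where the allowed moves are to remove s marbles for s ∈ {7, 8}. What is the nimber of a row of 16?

Build the Grundy sequence with g(k) = mex{g(k−s) : s ∈ {7, 8}, s ≤ k}:
k:     0  1  2  3  4  5  6  7  8  9 10 11 12 13 14 15 16
g(k):  0  0  0  0  0  0  0  1  1  1  1  1  1  1  2  0  0
So g(16) = 0.

0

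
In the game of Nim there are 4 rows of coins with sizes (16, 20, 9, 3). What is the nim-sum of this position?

Nim-sum: 16 XOR 20 XOR 9 XOR 3 = 14.

14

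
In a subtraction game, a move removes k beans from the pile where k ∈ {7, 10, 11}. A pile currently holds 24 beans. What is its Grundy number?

0

Compute g(0), g(1), … for moves {7, 10, 11}:
k:     0  1  2  3  4  5  6  7  8  9 10 11 12 13 14 15 16 17 18 19 20 21 22 23 24
g(k):  0  0  0  0  0  0  0  1  1  1  1  1  1  1  2  2  2  2  0  0  0  0  0  0  0
So g(24) = 0.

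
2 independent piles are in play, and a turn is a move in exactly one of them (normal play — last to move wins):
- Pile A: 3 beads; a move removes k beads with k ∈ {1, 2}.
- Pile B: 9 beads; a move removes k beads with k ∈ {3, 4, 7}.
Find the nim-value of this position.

Build the Grundy sequence for pile A with g(k) = mex{g(k−s) : s ∈ {1, 2}, s ≤ k}:
k:     0  1  2  3
g(k):  0  1  2  0
So g(3) = 0.
Grundy values for pile B (subtraction set {3, 4, 7}):
k:     0  1  2  3  4  5  6  7  8  9
g(k):  0  0  0  1  1  1  2  2  2  3
So g(9) = 3.
By the Sprague-Grundy theorem, the Grundy value of a sum of independent games is the XOR of the component values.
Combined value = 0 ⊕ 3 = 3.

3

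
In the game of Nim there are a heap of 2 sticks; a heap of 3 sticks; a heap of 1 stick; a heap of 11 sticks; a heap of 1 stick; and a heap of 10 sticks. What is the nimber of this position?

Write each in binary and XOR column by column:
  0010  (2)
  0011  (3)
  0001  (1)
  1011  (11)
  0001  (1)
  1010  (10)
  ----
  0000  (0)

0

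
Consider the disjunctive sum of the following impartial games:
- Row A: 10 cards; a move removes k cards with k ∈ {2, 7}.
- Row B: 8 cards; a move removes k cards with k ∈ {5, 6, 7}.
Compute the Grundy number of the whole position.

Build the Grundy sequence for row A with g(k) = mex{g(k−s) : s ∈ {2, 7}, s ≤ k}:
g(0) = mex{} = 0
g(1) = mex{} = 0
g(2) = mex{0} = 1
g(3) = mex{0} = 1
g(4) = mex{1} = 0
g(5) = mex{1} = 0
g(6) = mex{0} = 1
g(7) = mex{0} = 1
g(8) = mex{0,1} = 2
g(9) = mex{1} = 0
g(10) = mex{1,2} = 0
So g(10) = 0.
For row B, compute g(0), g(1), … with moves {5, 6, 7}:
k:     0  1  2  3  4  5  6  7  8
g(k):  0  0  0  0  0  1  1  1  1
So g(8) = 1.
The value of a disjunctive sum is the nim-sum of the parts.
Combined value = 0 ⊕ 1 = 1.

1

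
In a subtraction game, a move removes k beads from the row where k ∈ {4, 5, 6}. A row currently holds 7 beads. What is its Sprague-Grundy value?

1

Build the Grundy sequence with g(k) = mex{g(k−s) : s ∈ {4, 5, 6}, s ≤ k}:
g(0) = mex{} = 0
g(1) = mex{} = 0
g(2) = mex{} = 0
g(3) = mex{} = 0
g(4) = mex{0} = 1
g(5) = mex{0} = 1
g(6) = mex{0} = 1
g(7) = mex{0} = 1
So g(7) = 1.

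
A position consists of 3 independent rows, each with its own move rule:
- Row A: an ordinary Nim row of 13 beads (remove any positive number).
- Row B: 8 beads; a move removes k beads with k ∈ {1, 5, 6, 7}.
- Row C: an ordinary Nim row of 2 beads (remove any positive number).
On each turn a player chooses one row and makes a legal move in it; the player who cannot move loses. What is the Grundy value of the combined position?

13

Row A is a plain Nim row of size 13, so its Grundy value is 13.
Grundy values for row B (subtraction set {1, 5, 6, 7}):
g(0) = mex{} = 0
g(1) = mex{0} = 1
g(2) = mex{1} = 0
g(3) = mex{0} = 1
g(4) = mex{1} = 0
g(5) = mex{0} = 1
g(6) = mex{0,1} = 2
g(7) = mex{0,1,2} = 3
g(8) = mex{0,1,3} = 2
So g(8) = 2.
Row C is a plain Nim row of size 2, so its Grundy value is 2.
The value of a disjunctive sum is the nim-sum of the parts.
Combined value = 13 XOR 2 XOR 2 = 13.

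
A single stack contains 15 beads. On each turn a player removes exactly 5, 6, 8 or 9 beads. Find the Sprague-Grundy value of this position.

0

Grundy values for subtraction set {5, 6, 8, 9}:
k:     0  1  2  3  4  5  6  7  8  9 10 11 12 13 14 15
g(k):  0  0  0  0  0  1  1  1  1  1  2  2  2  2  0  0
So g(15) = 0.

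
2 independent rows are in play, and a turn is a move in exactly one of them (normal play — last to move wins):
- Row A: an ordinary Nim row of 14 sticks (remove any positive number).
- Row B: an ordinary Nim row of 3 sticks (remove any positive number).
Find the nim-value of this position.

13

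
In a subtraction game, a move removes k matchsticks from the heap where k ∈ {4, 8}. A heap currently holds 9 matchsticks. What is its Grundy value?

2

Compute g(0), g(1), … for moves {4, 8}:
g(0) = mex{} = 0
g(1) = mex{} = 0
g(2) = mex{} = 0
g(3) = mex{} = 0
g(4) = mex{0} = 1
g(5) = mex{0} = 1
g(6) = mex{0} = 1
g(7) = mex{0} = 1
g(8) = mex{0,1} = 2
g(9) = mex{0,1} = 2
So g(9) = 2.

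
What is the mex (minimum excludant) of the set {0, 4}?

0 is in the set but 1 is not, so the mex is 1.

1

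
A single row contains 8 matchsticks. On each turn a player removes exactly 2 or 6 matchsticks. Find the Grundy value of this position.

0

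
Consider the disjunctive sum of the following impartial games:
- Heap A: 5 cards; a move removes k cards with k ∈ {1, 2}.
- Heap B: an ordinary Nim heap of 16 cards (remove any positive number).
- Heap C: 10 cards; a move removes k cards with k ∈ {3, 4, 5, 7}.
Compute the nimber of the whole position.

18

For heap A, compute g(0), g(1), … with moves {1, 2}:
g(0) = mex{} = 0
g(1) = mex{0} = 1
g(2) = mex{0,1} = 2
g(3) = mex{1,2} = 0
g(4) = mex{0,2} = 1
g(5) = mex{0,1} = 2
So g(5) = 2.
Heap B is a plain Nim heap of size 16, so its Grundy value is 16.
Grundy values for heap C (subtraction set {3, 4, 5, 7}):
k:     0  1  2  3  4  5  6  7  8  9 10
g(k):  0  0  0  1  1  1  2  2  2  3  0
So g(10) = 0.
By the Sprague-Grundy theorem, the Grundy value of a sum of independent games is the XOR of the component values.
Combined value = 2 ⊕ 16 ⊕ 0 = 18.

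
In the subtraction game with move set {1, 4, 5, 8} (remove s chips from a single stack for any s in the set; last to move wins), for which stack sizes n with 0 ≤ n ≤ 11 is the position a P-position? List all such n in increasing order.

0, 2, 9, 11

Grundy values for subtraction set {1, 4, 5, 8}:
g(0) = mex{} = 0
g(1) = mex{0} = 1
g(2) = mex{1} = 0
g(3) = mex{0} = 1
g(4) = mex{0,1} = 2
g(5) = mex{0,1,2} = 3
g(6) = mex{0,1,3} = 2
g(7) = mex{0,1,2} = 3
g(8) = mex{0,1,2,3} = 4
g(9) = mex{1,2,3,4} = 0
g(10) = mex{0,2,3} = 1
g(11) = mex{1,2,3} = 0
The P-positions (g = 0) in 0..11 are 0, 2, 9, 11.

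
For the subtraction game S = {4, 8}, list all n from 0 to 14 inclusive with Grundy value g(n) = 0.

Compute g(0), g(1), … for moves {4, 8}:
g(0) = mex{} = 0
g(1) = mex{} = 0
g(2) = mex{} = 0
g(3) = mex{} = 0
g(4) = mex{0} = 1
g(5) = mex{0} = 1
g(6) = mex{0} = 1
g(7) = mex{0} = 1
g(8) = mex{0,1} = 2
g(9) = mex{0,1} = 2
g(10) = mex{0,1} = 2
g(11) = mex{0,1} = 2
g(12) = mex{1,2} = 0
g(13) = mex{1,2} = 0
g(14) = mex{1,2} = 0
The P-positions (g = 0) in 0..14 are 0, 1, 2, 3, 12, 13, 14.

0, 1, 2, 3, 12, 13, 14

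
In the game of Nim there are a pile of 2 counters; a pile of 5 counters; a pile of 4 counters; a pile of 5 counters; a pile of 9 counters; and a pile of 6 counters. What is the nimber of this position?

9

Nim-sum: 2 ^ 5 ^ 4 ^ 5 ^ 9 ^ 6 = 9.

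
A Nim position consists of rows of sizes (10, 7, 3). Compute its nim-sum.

Write each in binary and XOR column by column:
  1010  (10)
  0111  (7)
  0011  (3)
  ----
  1110  (14)

14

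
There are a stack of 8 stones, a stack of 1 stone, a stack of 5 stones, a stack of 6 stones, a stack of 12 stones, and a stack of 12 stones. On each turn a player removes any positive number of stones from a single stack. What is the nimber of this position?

10

Write each in binary and XOR column by column:
  1000  (8)
  0001  (1)
  0101  (5)
  0110  (6)
  1100  (12)
  1100  (12)
  ----
  1010  (10)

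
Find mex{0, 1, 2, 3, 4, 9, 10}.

The values 0, 1, 2, 3, 4 are all present; 5 is the first non-negative integer missing from the set.

5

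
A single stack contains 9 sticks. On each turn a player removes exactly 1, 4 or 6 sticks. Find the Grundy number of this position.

2

Grundy values for subtraction set {1, 4, 6}:
k:     0  1  2  3  4  5  6  7  8  9
g(k):  0  1  0  1  2  0  1  0  1  2
So g(9) = 2.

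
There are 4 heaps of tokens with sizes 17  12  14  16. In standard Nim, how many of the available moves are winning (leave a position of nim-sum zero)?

1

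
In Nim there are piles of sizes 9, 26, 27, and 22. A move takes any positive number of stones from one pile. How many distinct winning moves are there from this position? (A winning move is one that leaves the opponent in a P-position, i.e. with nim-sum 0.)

Compute the nim-sum pairwise:
9 XOR 26 = 19
19 XOR 27 = 8
8 XOR 22 = 30
The overall nim-sum is X = 30. A pile of size p has a winning move iff p XOR X < p (reduce it to p XOR X).
  9: 9 XOR 30 = 23 ≥ 9 — no move.
  26: 26 XOR 30 = 4 < 26 — winning move (to 4).
  27: 27 XOR 30 = 5 < 27 — winning move (to 5).
  22: 22 XOR 30 = 8 < 22 — winning move (to 8).
That gives 3 winning moves.

3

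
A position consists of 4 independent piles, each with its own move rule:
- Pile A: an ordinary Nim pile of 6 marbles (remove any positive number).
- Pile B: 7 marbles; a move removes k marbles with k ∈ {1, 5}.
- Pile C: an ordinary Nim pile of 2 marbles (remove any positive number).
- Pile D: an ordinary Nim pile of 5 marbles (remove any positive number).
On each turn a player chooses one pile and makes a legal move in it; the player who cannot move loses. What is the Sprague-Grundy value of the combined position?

0

Pile A is a plain Nim pile of size 6, so its Grundy value is 6.
For pile B, compute g(0), g(1), … with moves {1, 5}:
k:     0  1  2  3  4  5  6  7
g(k):  0  1  0  1  0  1  0  1
So g(7) = 1.
Pile C is a plain Nim pile of size 2, so its Grundy value is 2.
Pile D is a plain Nim pile of size 5, so its Grundy value is 5.
By the Sprague-Grundy theorem, the Grundy value of a sum of independent games is the XOR of the component values.
Combined value = 6 XOR 1 XOR 2 XOR 5 = 0.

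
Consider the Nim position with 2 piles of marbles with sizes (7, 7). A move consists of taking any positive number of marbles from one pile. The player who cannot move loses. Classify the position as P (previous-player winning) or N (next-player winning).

Nim-sum: 7 ⊕ 7 = 0.
The nim-sum is 0, so this is a P-position: the player to move is in a losing position under optimal play.

P-position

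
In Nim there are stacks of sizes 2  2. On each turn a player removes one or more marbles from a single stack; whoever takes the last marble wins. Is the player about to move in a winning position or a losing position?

Losing position

Nim-sum: 2 XOR 2 = 0.
The nim-sum is 0, so this is a P-position: the player to move is in a losing position under optimal play.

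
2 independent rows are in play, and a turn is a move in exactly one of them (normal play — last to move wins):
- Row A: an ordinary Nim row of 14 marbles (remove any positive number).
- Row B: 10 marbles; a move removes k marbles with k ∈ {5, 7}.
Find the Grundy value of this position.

12

Row A is a plain Nim row of size 14, so its Grundy value is 14.
Grundy values for row B (subtraction set {5, 7}):
g(0) = mex{} = 0
g(1) = mex{} = 0
g(2) = mex{} = 0
g(3) = mex{} = 0
g(4) = mex{} = 0
g(5) = mex{0} = 1
g(6) = mex{0} = 1
g(7) = mex{0} = 1
g(8) = mex{0} = 1
g(9) = mex{0} = 1
g(10) = mex{0,1} = 2
So g(10) = 2.
The value of a disjunctive sum is the nim-sum of the parts.
Combined value = 14 XOR 2 = 12.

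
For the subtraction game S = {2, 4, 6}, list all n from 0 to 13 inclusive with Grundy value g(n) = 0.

Grundy values for subtraction set {2, 4, 6}:
k:     0  1  2  3  4  5  6  7  8  9 10 11 12 13
g(k):  0  0  1  1  2  2  3  3  0  0  1  1  2  2
The P-positions (g = 0) in 0..13 are 0, 1, 8, 9.

0, 1, 8, 9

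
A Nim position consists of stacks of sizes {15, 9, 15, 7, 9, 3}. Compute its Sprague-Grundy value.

4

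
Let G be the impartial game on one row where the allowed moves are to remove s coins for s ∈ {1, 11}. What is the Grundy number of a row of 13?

Grundy values for subtraction set {1, 11}:
k:     0  1  2  3  4  5  6  7  8  9 10 11 12 13
g(k):  0  1  0  1  0  1  0  1  0  1  0  1  0  1
So g(13) = 1.

1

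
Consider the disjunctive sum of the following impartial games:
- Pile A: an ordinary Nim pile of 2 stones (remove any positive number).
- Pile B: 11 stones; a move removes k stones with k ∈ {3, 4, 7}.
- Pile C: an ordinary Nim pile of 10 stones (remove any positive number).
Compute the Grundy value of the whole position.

8

Pile A is a plain Nim pile of size 2, so its Grundy value is 2.
For pile B, compute g(0), g(1), … with moves {3, 4, 7}:
k:     0  1  2  3  4  5  6  7  8  9 10 11
g(k):  0  0  0  1  1  1  2  2  2  3  0  0
So g(11) = 0.
Pile C is a plain Nim pile of size 10, so its Grundy value is 10.
By the Sprague-Grundy theorem, the Grundy value of a sum of independent games is the XOR of the component values.
Combined value = 2 XOR 0 XOR 10 = 8.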